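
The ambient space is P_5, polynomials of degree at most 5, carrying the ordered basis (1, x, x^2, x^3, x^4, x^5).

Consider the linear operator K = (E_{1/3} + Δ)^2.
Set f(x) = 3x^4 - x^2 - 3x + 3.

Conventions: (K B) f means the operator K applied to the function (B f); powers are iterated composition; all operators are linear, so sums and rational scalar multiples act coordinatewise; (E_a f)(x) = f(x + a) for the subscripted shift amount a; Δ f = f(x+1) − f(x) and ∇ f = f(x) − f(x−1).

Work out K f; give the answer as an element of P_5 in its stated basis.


E_{1/3} f = 3x^4 + 4x^3 + x^2 - (29/9)x + 52/27
Δ f = 12x^3 + 18x^2 + 10x - 1
(E_{1/3} + Δ) f = 3x^4 + 16x^3 + 19x^2 + (61/9)x + 25/27
E_{1/3} (E_{1/3} + Δ) f = 3x^4 + 20x^3 + 37x^2 + (227/9)x + 160/27
Δ (E_{1/3} + Δ) f = 12x^3 + 66x^2 + 98x + 403/9
(E_{1/3} + Δ) (E_{1/3} + Δ) f = 3x^4 + 32x^3 + 103x^2 + (1109/9)x + 1369/27

the result is g(x) = 3x^4 + 32x^3 + 103x^2 + (1109/9)x + 1369/27


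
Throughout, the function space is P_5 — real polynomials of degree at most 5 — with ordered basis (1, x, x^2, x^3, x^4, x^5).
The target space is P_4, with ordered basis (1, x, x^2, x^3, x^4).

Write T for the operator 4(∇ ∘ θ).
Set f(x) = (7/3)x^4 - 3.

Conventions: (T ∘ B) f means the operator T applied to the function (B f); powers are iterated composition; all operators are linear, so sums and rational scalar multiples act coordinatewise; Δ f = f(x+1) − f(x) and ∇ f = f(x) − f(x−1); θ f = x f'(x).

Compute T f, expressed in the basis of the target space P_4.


θ f = (28/3)x^4
∇ θ f = (112/3)x^3 - 56x^2 + (112/3)x - 28/3
(4(∇ ∘ θ)) f = (448/3)x^3 - 224x^2 + (448/3)x - 112/3

g(x) = (448/3)x^3 - 224x^2 + (448/3)x - 112/3


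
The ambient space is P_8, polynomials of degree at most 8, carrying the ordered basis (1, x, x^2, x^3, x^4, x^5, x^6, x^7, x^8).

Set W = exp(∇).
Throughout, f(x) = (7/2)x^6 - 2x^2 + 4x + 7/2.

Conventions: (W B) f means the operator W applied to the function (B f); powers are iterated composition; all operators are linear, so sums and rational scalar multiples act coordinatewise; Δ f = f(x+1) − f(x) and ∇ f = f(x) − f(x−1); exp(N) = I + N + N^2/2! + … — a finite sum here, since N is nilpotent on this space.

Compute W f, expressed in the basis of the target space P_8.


g(x) = (7/2)x^6 + 21x^5 - 70x^3 + (101/2)x^2 + 42x - 24

order-1 term: 21x^5 - (105/2)x^4 + 70x^3 - (105/2)x^2 + 17x + 5/2
order-2 term: (105/2)x^4 - 210x^3 + (735/2)x^2 - 315x + 213/2
order-3 term: 70x^3 - 315x^2 + 525x - 315
order-4 term: (105/2)x^2 - 210x + 455/2
order-5 term: 21x - 105/2
order-6 term: 7/2
the series for exp(∇) f terminates at order 6
exp(∇) f = (7/2)x^6 + 21x^5 - 70x^3 + (101/2)x^2 + 42x - 24


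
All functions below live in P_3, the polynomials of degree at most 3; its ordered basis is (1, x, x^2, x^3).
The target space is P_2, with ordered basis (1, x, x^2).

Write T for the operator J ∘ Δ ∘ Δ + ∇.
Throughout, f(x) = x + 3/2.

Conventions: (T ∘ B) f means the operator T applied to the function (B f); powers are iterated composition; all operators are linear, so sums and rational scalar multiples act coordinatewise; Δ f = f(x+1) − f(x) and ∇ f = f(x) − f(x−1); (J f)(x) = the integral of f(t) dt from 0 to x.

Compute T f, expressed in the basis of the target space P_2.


g(x) = 1

Δ f = 1
Δ Δ f = 0
J Δ Δ f = 0
∇ f = 1
(J ∘ Δ ∘ Δ + ∇) f = 1


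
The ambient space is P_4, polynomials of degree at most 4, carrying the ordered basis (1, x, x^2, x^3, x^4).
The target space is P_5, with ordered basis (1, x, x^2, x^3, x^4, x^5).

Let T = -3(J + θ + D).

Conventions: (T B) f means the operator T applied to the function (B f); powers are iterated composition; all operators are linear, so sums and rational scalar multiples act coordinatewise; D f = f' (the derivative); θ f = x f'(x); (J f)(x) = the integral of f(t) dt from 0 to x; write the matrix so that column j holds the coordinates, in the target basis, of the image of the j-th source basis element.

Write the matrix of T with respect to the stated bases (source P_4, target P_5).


image of 1: -3x
image of x: -(3/2)x^2 - 3x - 3
image of x^2: -x^3 - 6x^2 - 6x
image of x^3: -(3/4)x^4 - 9x^3 - 9x^2
image of x^4: -(3/5)x^5 - 12x^4 - 12x^3
each image's coordinates form column j of the matrix

the matrix is [[0, -3, 0, 0, 0]; [-3, -3, -6, 0, 0]; [0, -3/2, -6, -9, 0]; [0, 0, -1, -9, -12]; [0, 0, 0, -3/4, -12]; [0, 0, 0, 0, -3/5]] (rows listed top to bottom)


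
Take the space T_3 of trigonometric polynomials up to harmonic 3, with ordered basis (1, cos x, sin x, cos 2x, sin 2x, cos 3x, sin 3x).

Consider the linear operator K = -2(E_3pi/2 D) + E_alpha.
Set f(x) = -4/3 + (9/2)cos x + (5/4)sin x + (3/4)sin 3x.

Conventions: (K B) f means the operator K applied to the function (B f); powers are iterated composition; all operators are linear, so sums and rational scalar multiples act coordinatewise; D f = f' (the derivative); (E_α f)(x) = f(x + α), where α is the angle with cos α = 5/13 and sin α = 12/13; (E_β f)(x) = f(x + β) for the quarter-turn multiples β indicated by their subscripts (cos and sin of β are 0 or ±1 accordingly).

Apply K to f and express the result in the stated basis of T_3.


D f = (5/4)cos x - (9/2)sin x + (9/4)cos 3x
E_3pi/2 D f = (9/2)cos x + (5/4)sin x - (9/4)sin 3x
(-2(E_3pi/2 D)) f = -9cos x - (5/2)sin x + (9/2)sin 3x
E_alpha f = -4/3 + (75/26)cos x - (191/52)sin x - (621/2197)cos 3x - (6105/8788)sin 3x
(-2(E_3pi/2 D) + E_alpha) f = -4/3 - (159/26)cos x - (321/52)sin x - (621/2197)cos 3x + (33441/8788)sin 3x

the image equals g(x) = -4/3 - (159/26)cos x - (321/52)sin x - (621/2197)cos 3x + (33441/8788)sin 3x


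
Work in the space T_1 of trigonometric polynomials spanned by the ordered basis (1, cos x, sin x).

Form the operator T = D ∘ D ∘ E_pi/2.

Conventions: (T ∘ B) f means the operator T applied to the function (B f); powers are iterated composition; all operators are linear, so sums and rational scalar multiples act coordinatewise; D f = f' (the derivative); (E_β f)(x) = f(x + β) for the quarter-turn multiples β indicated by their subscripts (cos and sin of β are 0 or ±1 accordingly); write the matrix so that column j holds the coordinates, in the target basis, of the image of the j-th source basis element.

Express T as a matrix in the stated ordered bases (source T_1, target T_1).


image of 1: 0
image of cos x: sin x
image of sin x: -cos x
each image's coordinates form column j of the matrix

the matrix is [[0, 0, 0]; [0, 0, -1]; [0, 1, 0]] (rows listed top to bottom)


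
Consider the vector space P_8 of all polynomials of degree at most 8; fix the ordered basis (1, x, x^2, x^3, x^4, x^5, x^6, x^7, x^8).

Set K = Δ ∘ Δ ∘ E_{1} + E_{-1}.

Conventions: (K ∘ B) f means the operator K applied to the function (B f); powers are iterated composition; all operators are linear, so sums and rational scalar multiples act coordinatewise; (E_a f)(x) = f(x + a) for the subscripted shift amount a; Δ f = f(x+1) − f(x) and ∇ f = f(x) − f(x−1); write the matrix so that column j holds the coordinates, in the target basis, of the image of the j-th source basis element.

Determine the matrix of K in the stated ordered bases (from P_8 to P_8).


image of 1: 1
image of x: x - 1
image of x^2: x^2 - 2x + 3
image of x^3: x^3 - 3x^2 + 9x + 11
image of x^4: x^4 - 4x^3 + 18x^2 + 44x + 51
image of x^5: x^5 - 5x^4 + 30x^3 + 110x^2 + 255x + 179
image of x^6: x^6 - 6x^5 + 45x^4 + 220x^3 + 765x^2 + 1074x + 603
image of x^7: x^7 - 7x^6 + 63x^5 + 385x^4 + 1785x^3 + 3759x^2 + 4221x + 1931
image of x^8: x^8 - 8x^7 + 84x^6 + 616x^5 + 3570x^4 + 10024x^3 + 16884x^2 + 15448x + 6051
each image's coordinates form column j of the matrix

the matrix is [[1, -1, 3, 11, 51, 179, 603, 1931, 6051]; [0, 1, -2, 9, 44, 255, 1074, 4221, 15448]; [0, 0, 1, -3, 18, 110, 765, 3759, 16884]; [0, 0, 0, 1, -4, 30, 220, 1785, 10024]; [0, 0, 0, 0, 1, -5, 45, 385, 3570]; [0, 0, 0, 0, 0, 1, -6, 63, 616]; [0, 0, 0, 0, 0, 0, 1, -7, 84]; [0, 0, 0, 0, 0, 0, 0, 1, -8]; [0, 0, 0, 0, 0, 0, 0, 0, 1]] (rows listed top to bottom)


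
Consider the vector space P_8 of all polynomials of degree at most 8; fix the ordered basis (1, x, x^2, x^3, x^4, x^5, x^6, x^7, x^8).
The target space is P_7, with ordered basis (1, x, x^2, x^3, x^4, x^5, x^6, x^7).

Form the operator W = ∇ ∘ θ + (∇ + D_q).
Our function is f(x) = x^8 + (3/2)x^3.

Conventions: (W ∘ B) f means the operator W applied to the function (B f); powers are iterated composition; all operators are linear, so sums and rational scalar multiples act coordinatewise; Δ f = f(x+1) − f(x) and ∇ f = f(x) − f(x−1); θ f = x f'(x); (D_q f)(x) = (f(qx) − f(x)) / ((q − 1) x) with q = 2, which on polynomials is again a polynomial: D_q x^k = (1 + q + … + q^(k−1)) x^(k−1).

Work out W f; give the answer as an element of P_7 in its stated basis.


θ f = 8x^8 + (9/2)x^3
∇ θ f = 64x^7 - 224x^6 + 448x^5 - 560x^4 + 448x^3 - (421/2)x^2 + (101/2)x - 7/2
∇ f = 8x^7 - 28x^6 + 56x^5 - 70x^4 + 56x^3 - (47/2)x^2 + (7/2)x + 1/2
D_q f = 255x^7 + (21/2)x^2
(∇ + D_q) f = 263x^7 - 28x^6 + 56x^5 - 70x^4 + 56x^3 - 13x^2 + (7/2)x + 1/2
(∇ ∘ θ + (∇ + D_q)) f = 327x^7 - 252x^6 + 504x^5 - 630x^4 + 504x^3 - (447/2)x^2 + 54x - 3

the result is g(x) = 327x^7 - 252x^6 + 504x^5 - 630x^4 + 504x^3 - (447/2)x^2 + 54x - 3


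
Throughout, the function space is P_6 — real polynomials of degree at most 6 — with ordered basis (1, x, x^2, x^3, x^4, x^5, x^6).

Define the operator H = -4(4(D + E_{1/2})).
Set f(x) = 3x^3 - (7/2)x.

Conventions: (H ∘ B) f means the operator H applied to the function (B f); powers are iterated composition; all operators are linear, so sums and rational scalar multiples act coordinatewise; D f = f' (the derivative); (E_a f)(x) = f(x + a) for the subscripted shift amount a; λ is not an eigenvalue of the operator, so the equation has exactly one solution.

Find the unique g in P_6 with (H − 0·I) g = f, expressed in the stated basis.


the result is g(x) = -(3/16)x^3 + (27/32)x^2 - (139/64)x + 393/128

write g with unknown coordinates in the stated basis and equate coefficients in (H − 0·I) g = f
solving from the highest basis element down gives g = -(3/16)x^3 + (27/32)x^2 - (139/64)x + 393/128
check: H g = 3x^3 - (7/2)x
so H g − 0·g = 3x^3 - (7/2)x = f ✓


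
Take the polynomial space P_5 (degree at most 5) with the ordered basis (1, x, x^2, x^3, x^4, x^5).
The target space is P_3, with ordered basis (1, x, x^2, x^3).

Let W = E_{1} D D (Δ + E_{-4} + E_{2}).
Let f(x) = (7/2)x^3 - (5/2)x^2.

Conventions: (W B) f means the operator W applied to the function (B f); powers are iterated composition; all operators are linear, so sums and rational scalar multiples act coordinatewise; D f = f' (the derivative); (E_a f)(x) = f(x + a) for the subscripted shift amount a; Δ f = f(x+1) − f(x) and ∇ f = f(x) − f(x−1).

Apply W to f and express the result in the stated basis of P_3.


the result is g(x) = 42x + 11

Δ f = (21/2)x^2 + (11/2)x + 1
E_{-4} f = (7/2)x^3 - (89/2)x^2 + 188x - 264
E_{2} f = (7/2)x^3 + (37/2)x^2 + 32x + 18
(Δ + E_{-4} + E_{2}) f = 7x^3 - (31/2)x^2 + (451/2)x - 245
D (Δ + E_{-4} + E_{2}) f = 21x^2 - 31x + 451/2
D D (Δ + E_{-4} + E_{2}) f = 42x - 31
E_{1} (D D) (Δ + E_{-4} + E_{2}) f = 42x + 11


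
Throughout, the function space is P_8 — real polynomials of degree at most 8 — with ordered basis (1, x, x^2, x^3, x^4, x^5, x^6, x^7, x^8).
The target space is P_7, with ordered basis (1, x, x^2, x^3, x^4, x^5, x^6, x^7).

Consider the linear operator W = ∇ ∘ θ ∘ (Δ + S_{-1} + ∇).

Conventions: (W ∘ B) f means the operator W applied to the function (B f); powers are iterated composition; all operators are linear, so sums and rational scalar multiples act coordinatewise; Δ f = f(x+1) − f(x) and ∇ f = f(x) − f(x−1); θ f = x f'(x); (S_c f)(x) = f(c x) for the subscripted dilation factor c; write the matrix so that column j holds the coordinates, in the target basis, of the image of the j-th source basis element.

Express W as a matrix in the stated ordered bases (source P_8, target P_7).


image of 1: 0
image of x: -1
image of x^2: 4x + 2
image of x^3: -9x^2 + 33x - 15
image of x^4: 16x^3 + 48x^2 - 56x + 28
image of x^5: -25x^4 + 210x^3 - 290x^2 + 265x - 85
image of x^6: 36x^5 + 210x^4 - 480x^3 + 870x^2 - 624x + 186
image of x^7: -49x^6 + 651x^5 - 1505x^4 + 3045x^3 - 3087x^2 + 1841x - 455
image of x^8: 64x^7 + 560x^6 - 1904x^5 + 6160x^4 - 9072x^3 + 8736x^2 - 4528x + 1016
each image's coordinates form column j of the matrix

the matrix is [[0, -1, 2, -15, 28, -85, 186, -455, 1016]; [0, 0, 4, 33, -56, 265, -624, 1841, -4528]; [0, 0, 0, -9, 48, -290, 870, -3087, 8736]; [0, 0, 0, 0, 16, 210, -480, 3045, -9072]; [0, 0, 0, 0, 0, -25, 210, -1505, 6160]; [0, 0, 0, 0, 0, 0, 36, 651, -1904]; [0, 0, 0, 0, 0, 0, 0, -49, 560]; [0, 0, 0, 0, 0, 0, 0, 0, 64]] (rows listed top to bottom)


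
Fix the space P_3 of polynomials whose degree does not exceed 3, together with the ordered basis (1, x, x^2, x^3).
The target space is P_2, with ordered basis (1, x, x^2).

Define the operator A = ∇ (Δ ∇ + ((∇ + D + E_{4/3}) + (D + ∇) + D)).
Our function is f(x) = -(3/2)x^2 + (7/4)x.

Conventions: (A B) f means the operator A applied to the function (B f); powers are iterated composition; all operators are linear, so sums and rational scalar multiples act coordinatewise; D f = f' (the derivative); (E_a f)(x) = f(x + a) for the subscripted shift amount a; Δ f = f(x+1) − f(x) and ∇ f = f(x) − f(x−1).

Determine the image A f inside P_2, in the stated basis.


the result is g(x) = -3x - 63/4

∇ f = -3x + 13/4
Δ ∇ f = -3
∇ f = -3x + 13/4
D f = -3x + 7/4
E_{4/3} f = -(3/2)x^2 - (9/4)x - 1/3
(∇ + D + E_{4/3}) f = -(3/2)x^2 - (33/4)x + 14/3
D f = -3x + 7/4
∇ f = -3x + 13/4
(D + ∇) f = -6x + 5
D f = -3x + 7/4
((∇ + D + E_{4/3}) + (D + ∇) + D) f = -(3/2)x^2 - (69/4)x + 137/12
(Δ ∇ + ((∇ + D + E_{4/3}) + (D + ∇) + D)) f = -(3/2)x^2 - (69/4)x + 101/12
∇ (Δ ∇ + ((∇ + D + E_{4/3}) + (D + ∇) + D)) f = -3x - 63/4


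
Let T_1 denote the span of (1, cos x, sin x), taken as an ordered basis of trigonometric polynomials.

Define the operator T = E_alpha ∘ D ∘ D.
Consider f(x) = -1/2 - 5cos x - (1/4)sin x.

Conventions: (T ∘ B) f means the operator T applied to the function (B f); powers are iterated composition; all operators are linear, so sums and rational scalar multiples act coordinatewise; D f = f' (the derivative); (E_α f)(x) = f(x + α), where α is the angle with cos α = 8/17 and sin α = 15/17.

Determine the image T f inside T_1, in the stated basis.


g(x) = (175/68)cos x - (73/17)sin x

D f = -(1/4)cos x + 5sin x
D D f = 5cos x + (1/4)sin x
E_alpha D D f = (175/68)cos x - (73/17)sin x


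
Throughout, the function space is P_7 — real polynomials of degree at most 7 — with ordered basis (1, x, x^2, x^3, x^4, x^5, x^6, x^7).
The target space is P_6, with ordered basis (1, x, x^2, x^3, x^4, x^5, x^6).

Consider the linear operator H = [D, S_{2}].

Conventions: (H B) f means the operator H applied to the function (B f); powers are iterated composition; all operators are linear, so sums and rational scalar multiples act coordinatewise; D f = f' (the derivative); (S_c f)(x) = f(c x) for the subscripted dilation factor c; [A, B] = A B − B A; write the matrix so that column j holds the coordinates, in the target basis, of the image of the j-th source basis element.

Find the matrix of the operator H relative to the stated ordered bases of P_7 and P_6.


the matrix is [[0, 1, 0, 0, 0, 0, 0, 0]; [0, 0, 4, 0, 0, 0, 0, 0]; [0, 0, 0, 12, 0, 0, 0, 0]; [0, 0, 0, 0, 32, 0, 0, 0]; [0, 0, 0, 0, 0, 80, 0, 0]; [0, 0, 0, 0, 0, 0, 192, 0]; [0, 0, 0, 0, 0, 0, 0, 448]] (rows listed top to bottom)

image of 1: 0
image of x: 1
image of x^2: 4x
image of x^3: 12x^2
image of x^4: 32x^3
image of x^5: 80x^4
image of x^6: 192x^5
image of x^7: 448x^6
each image's coordinates form column j of the matrix


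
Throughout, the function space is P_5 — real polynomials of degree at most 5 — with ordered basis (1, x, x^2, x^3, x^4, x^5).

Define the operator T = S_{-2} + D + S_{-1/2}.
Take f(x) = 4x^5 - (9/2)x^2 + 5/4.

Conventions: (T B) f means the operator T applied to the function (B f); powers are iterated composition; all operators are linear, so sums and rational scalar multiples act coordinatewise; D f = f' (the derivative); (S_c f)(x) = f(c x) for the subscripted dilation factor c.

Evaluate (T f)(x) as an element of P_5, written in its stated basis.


the result is g(x) = -(1025/8)x^5 + 20x^4 - (153/8)x^2 - 9x + 5/2

S_{-2} f = -128x^5 - 18x^2 + 5/4
D f = 20x^4 - 9x
S_{-1/2} f = -(1/8)x^5 - (9/8)x^2 + 5/4
(S_{-2} + D + S_{-1/2}) f = -(1025/8)x^5 + 20x^4 - (153/8)x^2 - 9x + 5/2


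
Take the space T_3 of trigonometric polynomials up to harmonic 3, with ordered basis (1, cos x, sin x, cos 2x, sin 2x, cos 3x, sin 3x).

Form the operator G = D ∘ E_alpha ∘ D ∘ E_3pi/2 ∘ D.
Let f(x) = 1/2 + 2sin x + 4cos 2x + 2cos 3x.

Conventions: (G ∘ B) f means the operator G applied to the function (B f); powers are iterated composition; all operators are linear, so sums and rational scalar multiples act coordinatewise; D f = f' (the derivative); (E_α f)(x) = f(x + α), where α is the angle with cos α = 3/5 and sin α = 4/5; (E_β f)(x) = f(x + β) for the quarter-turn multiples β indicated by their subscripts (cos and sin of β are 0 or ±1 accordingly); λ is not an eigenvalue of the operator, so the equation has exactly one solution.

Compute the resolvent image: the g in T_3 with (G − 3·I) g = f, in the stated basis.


the image equals g(x) = -1/6 + (2/17)cos x - (9/17)sin x - (1068/2977)cos 2x - (224/2977)sin 2x - (589/9267)cos 3x + (66/3089)sin 3x

write g with unknown coordinates in the stated basis and equate coefficients in (G − 3·I) g = f
solving from the highest basis element down gives g = -1/6 + (2/17)cos x - (9/17)sin x - (1068/2977)cos 2x - (224/2977)sin 2x - (589/9267)cos 3x + (66/3089)sin 3x
check: G g = (6/17)cos x + (7/17)sin x + (8704/2977)cos 2x - (672/2977)sin 2x + (5589/3089)cos 3x + (198/3089)sin 3x
so G g − 3·g = 1/2 + 2sin x + 4cos 2x + 2cos 3x = f ✓


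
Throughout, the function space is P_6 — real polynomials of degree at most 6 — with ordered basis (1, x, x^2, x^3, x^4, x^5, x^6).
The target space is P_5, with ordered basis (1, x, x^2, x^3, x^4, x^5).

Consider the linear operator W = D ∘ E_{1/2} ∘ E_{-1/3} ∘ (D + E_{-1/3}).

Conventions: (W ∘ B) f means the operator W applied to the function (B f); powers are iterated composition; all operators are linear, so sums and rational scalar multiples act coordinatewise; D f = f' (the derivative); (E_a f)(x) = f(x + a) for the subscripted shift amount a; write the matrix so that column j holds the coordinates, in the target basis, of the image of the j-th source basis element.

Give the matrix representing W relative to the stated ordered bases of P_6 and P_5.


the matrix is [[0, 1, 5/3, 13/12, 17/54, 125/1296, 29/1296]; [0, 0, 2, 5, 13/3, 85/54, 125/216]; [0, 0, 0, 3, 10, 65/6, 85/18]; [0, 0, 0, 0, 4, 50/3, 65/3]; [0, 0, 0, 0, 0, 5, 25]; [0, 0, 0, 0, 0, 0, 6]] (rows listed top to bottom)

image of 1: 0
image of x: 1
image of x^2: 2x + 5/3
image of x^3: 3x^2 + 5x + 13/12
image of x^4: 4x^3 + 10x^2 + (13/3)x + 17/54
image of x^5: 5x^4 + (50/3)x^3 + (65/6)x^2 + (85/54)x + 125/1296
image of x^6: 6x^5 + 25x^4 + (65/3)x^3 + (85/18)x^2 + (125/216)x + 29/1296
each image's coordinates form column j of the matrix


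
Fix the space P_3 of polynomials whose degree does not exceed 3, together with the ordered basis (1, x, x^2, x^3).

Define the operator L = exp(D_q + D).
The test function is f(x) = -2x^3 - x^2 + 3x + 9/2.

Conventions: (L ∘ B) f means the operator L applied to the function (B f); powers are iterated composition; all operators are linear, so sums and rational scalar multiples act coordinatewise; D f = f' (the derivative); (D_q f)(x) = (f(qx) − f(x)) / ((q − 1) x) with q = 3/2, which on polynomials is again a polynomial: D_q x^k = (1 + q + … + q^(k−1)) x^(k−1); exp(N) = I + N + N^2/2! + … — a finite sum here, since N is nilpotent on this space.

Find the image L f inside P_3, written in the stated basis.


order-1 term: -(31/2)x^2 - (9/2)x + 6
order-2 term: -(279/8)x - 9/2
order-3 term: -93/4
the series for exp(D_q + D) f terminates at order 3
exp(D_q + D) f = -2x^3 - (33/2)x^2 - (291/8)x - 69/4

the image equals g(x) = -2x^3 - (33/2)x^2 - (291/8)x - 69/4


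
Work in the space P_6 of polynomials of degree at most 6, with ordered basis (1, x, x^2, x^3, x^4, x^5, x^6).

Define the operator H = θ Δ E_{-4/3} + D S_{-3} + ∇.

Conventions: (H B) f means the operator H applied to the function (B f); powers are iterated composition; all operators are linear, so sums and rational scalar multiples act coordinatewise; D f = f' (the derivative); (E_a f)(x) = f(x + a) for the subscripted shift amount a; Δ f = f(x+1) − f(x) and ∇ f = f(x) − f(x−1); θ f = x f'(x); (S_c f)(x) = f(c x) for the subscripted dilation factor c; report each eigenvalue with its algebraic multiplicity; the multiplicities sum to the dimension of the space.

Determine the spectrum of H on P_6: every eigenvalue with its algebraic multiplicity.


λ = 0 (multiplicity 7)

image of 1: 0
image of x: -2
image of x^2: 22x - 1
image of x^3: -72x^2 - 8x + 1
image of x^4: 340x^3 - 26x^2 + (40/3)x - 1
image of x^5: -1190x^4 - 60x^3 + (170/3)x^2 - (560/27)x + 1
image of x^6: 4410x^5 - 115x^4 + 160x^3 - (985/9)x^2 + (844/27)x - 1
the matrix is upper triangular; its diagonal is (0, 0, 0, 0, 0, 0, 0)
for a triangular matrix the eigenvalues are the diagonal entries, with algebraic multiplicity their repetition count


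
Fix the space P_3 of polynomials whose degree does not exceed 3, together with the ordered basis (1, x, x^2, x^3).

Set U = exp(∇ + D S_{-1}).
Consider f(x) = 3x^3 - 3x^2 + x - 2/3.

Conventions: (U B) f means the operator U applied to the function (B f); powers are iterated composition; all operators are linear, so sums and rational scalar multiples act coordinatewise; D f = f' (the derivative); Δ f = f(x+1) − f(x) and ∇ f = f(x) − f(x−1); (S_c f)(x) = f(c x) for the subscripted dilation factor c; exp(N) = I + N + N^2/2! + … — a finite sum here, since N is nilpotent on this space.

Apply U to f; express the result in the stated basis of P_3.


order-1 term: -21x + 6
the series for exp(∇ + D S_{-1}) f terminates at order 1
exp(∇ + D S_{-1}) f = 3x^3 - 3x^2 - 20x + 16/3

the image equals g(x) = 3x^3 - 3x^2 - 20x + 16/3


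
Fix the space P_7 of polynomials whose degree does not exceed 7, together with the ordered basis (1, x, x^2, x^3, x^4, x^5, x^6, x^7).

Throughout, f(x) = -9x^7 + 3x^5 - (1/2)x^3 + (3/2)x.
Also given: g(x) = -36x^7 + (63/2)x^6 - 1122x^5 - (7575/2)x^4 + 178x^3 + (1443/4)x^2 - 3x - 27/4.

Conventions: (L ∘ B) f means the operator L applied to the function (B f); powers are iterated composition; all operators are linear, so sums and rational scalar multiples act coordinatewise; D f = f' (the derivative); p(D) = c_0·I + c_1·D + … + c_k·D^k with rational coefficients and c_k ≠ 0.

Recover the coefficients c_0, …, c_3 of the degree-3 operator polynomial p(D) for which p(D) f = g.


D^0 f = -9x^7 + 3x^5 - (1/2)x^3 + (3/2)x
D^1 f = -63x^6 + 15x^4 - (3/2)x^2 + 3/2
D^2 f = -378x^5 + 60x^3 - 3x
D^3 f = -1890x^4 + 180x^2 - 3
matching coefficients of g against c_0 f + c_1 Df + … from the top degree down determines the c_i
solution: c_0 = 4, c_1 = -1/2, c_2 = 3, c_3 = 2

p(D) = 4·I − (1/2)·D + 3·D^2 + 2·D^3, i.e. c_0 = 4, c_1 = -1/2, c_2 = 3, c_3 = 2


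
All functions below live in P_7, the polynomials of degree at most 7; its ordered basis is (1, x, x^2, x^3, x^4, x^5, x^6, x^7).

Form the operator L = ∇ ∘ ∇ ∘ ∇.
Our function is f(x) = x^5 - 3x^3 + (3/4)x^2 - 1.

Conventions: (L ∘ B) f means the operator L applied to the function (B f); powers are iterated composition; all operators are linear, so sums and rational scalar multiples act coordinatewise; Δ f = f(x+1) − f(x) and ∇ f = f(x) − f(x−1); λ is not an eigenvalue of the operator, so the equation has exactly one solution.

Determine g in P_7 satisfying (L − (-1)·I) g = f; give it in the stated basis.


write g with unknown coordinates in the stated basis and equate coefficients in (L − (-1)·I) g = f
solving from the highest basis element down gives g = x^5 - 3x^3 - (237/4)x^2 + 180x - 133
check: L g = 60x^2 - 180x + 132
so L g − (-1)·g = x^5 - 3x^3 + (3/4)x^2 - 1 = f ✓

the result is g(x) = x^5 - 3x^3 - (237/4)x^2 + 180x - 133


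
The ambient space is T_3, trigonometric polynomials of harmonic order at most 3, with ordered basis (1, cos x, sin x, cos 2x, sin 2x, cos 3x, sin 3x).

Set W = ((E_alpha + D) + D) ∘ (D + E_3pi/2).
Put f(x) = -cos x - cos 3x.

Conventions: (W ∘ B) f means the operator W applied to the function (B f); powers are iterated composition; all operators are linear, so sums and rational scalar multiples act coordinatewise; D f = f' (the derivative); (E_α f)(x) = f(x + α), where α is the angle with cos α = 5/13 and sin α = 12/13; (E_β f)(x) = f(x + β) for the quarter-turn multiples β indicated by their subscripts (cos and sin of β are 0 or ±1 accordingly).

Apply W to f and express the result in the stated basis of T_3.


g(x) = (49416/2197)cos 3x - (8140/2197)sin 3x

D f = sin x + 3sin 3x
E_3pi/2 f = -sin x + sin 3x
(D + E_3pi/2) f = 4sin 3x
E_alpha (D + E_3pi/2) f = -(3312/2197)cos 3x - (8140/2197)sin 3x
D (D + E_3pi/2) f = 12cos 3x
(E_alpha + D) (D + E_3pi/2) f = (23052/2197)cos 3x - (8140/2197)sin 3x
D (D + E_3pi/2) f = 12cos 3x
((E_alpha + D) + D) (D + E_3pi/2) f = (49416/2197)cos 3x - (8140/2197)sin 3x


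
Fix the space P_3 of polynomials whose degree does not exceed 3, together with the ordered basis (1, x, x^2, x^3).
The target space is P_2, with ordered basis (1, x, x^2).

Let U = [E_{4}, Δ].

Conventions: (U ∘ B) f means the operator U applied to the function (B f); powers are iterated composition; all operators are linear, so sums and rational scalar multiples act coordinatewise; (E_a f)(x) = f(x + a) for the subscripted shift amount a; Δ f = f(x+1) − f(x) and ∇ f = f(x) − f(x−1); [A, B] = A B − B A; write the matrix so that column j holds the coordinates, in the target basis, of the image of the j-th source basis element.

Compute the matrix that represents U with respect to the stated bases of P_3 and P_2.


image of 1: 0
image of x: 0
image of x^2: 0
image of x^3: 0
each image's coordinates form column j of the matrix

the matrix is [[0, 0, 0, 0]; [0, 0, 0, 0]; [0, 0, 0, 0]] (rows listed top to bottom)


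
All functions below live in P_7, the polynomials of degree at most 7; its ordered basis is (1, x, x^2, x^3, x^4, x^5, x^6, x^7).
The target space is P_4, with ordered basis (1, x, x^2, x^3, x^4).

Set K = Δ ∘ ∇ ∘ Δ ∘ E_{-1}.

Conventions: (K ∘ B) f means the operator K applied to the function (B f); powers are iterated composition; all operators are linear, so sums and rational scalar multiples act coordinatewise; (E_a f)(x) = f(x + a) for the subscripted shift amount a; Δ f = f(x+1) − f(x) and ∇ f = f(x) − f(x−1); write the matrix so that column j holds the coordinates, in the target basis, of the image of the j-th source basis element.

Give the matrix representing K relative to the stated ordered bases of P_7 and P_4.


the matrix is [[0, 0, 0, 6, -12, 30, -60, 126]; [0, 0, 0, 0, 24, -60, 180, -420]; [0, 0, 0, 0, 0, 60, -180, 630]; [0, 0, 0, 0, 0, 0, 120, -420]; [0, 0, 0, 0, 0, 0, 0, 210]] (rows listed top to bottom)

image of 1: 0
image of x: 0
image of x^2: 0
image of x^3: 6
image of x^4: 24x - 12
image of x^5: 60x^2 - 60x + 30
image of x^6: 120x^3 - 180x^2 + 180x - 60
image of x^7: 210x^4 - 420x^3 + 630x^2 - 420x + 126
each image's coordinates form column j of the matrix


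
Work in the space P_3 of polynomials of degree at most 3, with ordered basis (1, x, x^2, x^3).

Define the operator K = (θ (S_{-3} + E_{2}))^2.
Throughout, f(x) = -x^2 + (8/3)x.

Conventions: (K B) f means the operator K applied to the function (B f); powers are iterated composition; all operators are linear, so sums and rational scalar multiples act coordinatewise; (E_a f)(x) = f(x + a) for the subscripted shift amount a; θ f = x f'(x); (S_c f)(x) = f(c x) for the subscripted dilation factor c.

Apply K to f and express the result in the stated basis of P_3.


g(x) = -400x^2 - (184/3)x

S_{-3} f = -9x^2 - 8x
E_{2} f = -x^2 - (4/3)x + 4/3
(S_{-3} + E_{2}) f = -10x^2 - (28/3)x + 4/3
θ (S_{-3} + E_{2}) f = -20x^2 - (28/3)x
S_{-3} (θ (S_{-3} + E_{2})) f = -180x^2 + 28x
E_{2} (θ (S_{-3} + E_{2})) f = -20x^2 - (268/3)x - 296/3
(S_{-3} + E_{2}) (θ (S_{-3} + E_{2})) f = -200x^2 - (184/3)x - 296/3
θ (S_{-3} + E_{2}) (θ (S_{-3} + E_{2})) f = -400x^2 - (184/3)x


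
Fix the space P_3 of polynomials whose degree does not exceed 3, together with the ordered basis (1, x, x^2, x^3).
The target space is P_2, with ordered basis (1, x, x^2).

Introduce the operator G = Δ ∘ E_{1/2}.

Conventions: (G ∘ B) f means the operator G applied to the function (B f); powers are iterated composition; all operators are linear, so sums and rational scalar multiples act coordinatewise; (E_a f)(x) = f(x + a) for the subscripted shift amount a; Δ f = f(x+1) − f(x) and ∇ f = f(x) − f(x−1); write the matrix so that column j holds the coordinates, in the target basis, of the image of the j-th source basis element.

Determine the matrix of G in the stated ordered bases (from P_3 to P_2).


the matrix is [[0, 1, 2, 13/4]; [0, 0, 2, 6]; [0, 0, 0, 3]] (rows listed top to bottom)

image of 1: 0
image of x: 1
image of x^2: 2x + 2
image of x^3: 3x^2 + 6x + 13/4
each image's coordinates form column j of the matrix


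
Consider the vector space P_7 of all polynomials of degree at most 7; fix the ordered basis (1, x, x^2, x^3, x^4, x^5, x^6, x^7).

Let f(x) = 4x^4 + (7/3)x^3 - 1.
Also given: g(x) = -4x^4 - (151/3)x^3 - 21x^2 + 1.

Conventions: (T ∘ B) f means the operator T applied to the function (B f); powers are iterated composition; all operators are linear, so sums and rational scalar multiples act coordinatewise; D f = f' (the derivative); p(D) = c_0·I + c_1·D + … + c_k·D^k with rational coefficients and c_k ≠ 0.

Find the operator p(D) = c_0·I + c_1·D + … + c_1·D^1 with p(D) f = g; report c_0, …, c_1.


D^0 f = 4x^4 + (7/3)x^3 - 1
D^1 f = 16x^3 + 7x^2
matching coefficients of g against c_0 f + c_1 Df + … from the top degree down determines the c_i
solution: c_0 = -1, c_1 = -3

c_0 = -1, c_1 = -3


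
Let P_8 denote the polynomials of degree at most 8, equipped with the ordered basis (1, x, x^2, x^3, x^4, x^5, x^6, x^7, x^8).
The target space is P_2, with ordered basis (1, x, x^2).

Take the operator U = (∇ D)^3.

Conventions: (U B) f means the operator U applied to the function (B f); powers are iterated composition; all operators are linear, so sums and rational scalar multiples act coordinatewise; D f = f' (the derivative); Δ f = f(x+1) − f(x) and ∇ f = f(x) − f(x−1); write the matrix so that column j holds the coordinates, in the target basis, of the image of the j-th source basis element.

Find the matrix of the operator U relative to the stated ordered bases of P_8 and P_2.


the matrix is [[0, 0, 0, 0, 0, 0, 720, -7560, 50400]; [0, 0, 0, 0, 0, 0, 0, 5040, -60480]; [0, 0, 0, 0, 0, 0, 0, 0, 20160]] (rows listed top to bottom)

image of 1: 0
image of x: 0
image of x^2: 0
image of x^3: 0
image of x^4: 0
image of x^5: 0
image of x^6: 720
image of x^7: 5040x - 7560
image of x^8: 20160x^2 - 60480x + 50400
each image's coordinates form column j of the matrix


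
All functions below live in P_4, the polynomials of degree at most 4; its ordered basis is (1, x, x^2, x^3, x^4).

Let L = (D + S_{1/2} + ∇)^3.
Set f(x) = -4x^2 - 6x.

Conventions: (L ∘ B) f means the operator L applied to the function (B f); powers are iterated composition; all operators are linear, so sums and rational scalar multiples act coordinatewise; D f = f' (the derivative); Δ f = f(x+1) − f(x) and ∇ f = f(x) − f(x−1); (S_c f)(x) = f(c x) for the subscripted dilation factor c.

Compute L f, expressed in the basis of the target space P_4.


D f = -8x - 6
S_{1/2} f = -x^2 - 3x
∇ f = -8x - 2
(D + S_{1/2} + ∇) f = -x^2 - 19x - 8
D (D + S_{1/2} + ∇) f = -2x - 19
S_{1/2} (D + S_{1/2} + ∇) f = -(1/4)x^2 - (19/2)x - 8
∇ (D + S_{1/2} + ∇) f = -2x - 18
(D + S_{1/2} + ∇) (D + S_{1/2} + ∇) f = -(1/4)x^2 - (27/2)x - 45
D (D + S_{1/2} + ∇) (D + S_{1/2} + ∇) f = -(1/2)x - 27/2
S_{1/2} (D + S_{1/2} + ∇) (D + S_{1/2} + ∇) f = -(1/16)x^2 - (27/4)x - 45
∇ (D + S_{1/2} + ∇) (D + S_{1/2} + ∇) f = -(1/2)x - 53/4
(D + S_{1/2} + ∇) (D + S_{1/2} + ∇) (D + S_{1/2} + ∇) f = -(1/16)x^2 - (31/4)x - 287/4

g(x) = -(1/16)x^2 - (31/4)x - 287/4


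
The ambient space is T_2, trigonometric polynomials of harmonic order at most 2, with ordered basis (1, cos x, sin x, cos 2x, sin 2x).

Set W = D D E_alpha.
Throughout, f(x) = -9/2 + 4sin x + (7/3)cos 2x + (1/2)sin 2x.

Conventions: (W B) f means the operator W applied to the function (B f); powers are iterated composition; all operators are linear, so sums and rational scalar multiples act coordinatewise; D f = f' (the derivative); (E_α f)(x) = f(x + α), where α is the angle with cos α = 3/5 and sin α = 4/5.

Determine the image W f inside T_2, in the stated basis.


E_alpha f = -9/2 + (16/5)cos x + (12/5)sin x - (13/75)cos 2x - (119/50)sin 2x
D E_alpha f = (12/5)cos x - (16/5)sin x - (119/25)cos 2x + (26/75)sin 2x
D (D E_alpha) f = -(16/5)cos x - (12/5)sin x + (52/75)cos 2x + (238/25)sin 2x

the image equals g(x) = -(16/5)cos x - (12/5)sin x + (52/75)cos 2x + (238/25)sin 2x


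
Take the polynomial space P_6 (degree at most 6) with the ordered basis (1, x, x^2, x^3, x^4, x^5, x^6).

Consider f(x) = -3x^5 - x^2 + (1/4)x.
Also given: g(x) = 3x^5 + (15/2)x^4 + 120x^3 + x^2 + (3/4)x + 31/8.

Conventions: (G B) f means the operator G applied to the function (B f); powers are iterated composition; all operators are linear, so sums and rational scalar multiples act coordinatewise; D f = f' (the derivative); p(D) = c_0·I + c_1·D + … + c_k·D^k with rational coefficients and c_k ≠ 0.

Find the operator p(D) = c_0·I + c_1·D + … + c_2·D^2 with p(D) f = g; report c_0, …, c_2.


D^0 f = -3x^5 - x^2 + (1/4)x
D^1 f = -15x^4 - 2x + 1/4
D^2 f = -60x^3 - 2
matching coefficients of g against c_0 f + c_1 Df + … from the top degree down determines the c_i
solution: c_0 = -1, c_1 = -1/2, c_2 = -2

p(D) = -I − (1/2)·D − 2·D^2, i.e. c_0 = -1, c_1 = -1/2, c_2 = -2


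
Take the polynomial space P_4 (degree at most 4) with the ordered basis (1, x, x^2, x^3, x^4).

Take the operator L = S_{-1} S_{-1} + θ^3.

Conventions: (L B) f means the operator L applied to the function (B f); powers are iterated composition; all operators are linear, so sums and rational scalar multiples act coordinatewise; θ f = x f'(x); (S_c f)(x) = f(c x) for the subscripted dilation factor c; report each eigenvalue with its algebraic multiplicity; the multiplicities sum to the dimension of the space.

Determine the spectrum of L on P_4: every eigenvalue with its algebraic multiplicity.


λ = 1 (multiplicity 1), λ = 2 (multiplicity 1), λ = 9 (multiplicity 1), λ = 28 (multiplicity 1), λ = 65 (multiplicity 1)

image of 1: 1
image of x: 2x
image of x^2: 9x^2
image of x^3: 28x^3
image of x^4: 65x^4
the matrix is upper triangular; its diagonal is (1, 2, 9, 28, 65)
for a triangular matrix the eigenvalues are the diagonal entries, with algebraic multiplicity their repetition count


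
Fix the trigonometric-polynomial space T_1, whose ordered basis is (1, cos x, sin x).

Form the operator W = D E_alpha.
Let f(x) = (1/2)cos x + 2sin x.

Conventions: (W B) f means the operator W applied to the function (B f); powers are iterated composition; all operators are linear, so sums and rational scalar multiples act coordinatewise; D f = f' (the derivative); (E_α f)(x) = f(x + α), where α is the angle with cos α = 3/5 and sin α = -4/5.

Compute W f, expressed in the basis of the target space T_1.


the result is g(x) = (8/5)cos x + (13/10)sin x

E_alpha f = -(13/10)cos x + (8/5)sin x
D E_alpha f = (8/5)cos x + (13/10)sin x


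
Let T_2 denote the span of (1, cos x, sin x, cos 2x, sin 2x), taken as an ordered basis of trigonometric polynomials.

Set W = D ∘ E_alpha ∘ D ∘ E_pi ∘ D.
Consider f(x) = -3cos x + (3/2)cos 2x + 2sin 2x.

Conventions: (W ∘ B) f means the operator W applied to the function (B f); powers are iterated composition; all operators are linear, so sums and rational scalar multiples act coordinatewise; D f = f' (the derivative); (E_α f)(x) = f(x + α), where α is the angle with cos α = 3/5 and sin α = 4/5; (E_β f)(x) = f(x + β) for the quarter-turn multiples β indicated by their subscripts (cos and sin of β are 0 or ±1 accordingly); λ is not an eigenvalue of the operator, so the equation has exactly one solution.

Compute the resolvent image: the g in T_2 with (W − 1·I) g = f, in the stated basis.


write g with unknown coordinates in the stated basis and equate coefficients in (W − 1·I) g = f
solving from the highest basis element down gives g = (3/2)cos x - (1/2)sin x + (277/2482)cos 2x + (418/1241)sin 2x
check: W g = -(3/2)cos x - (1/2)sin x + (2000/1241)cos 2x + (2900/1241)sin 2x
so W g − 1·g = -3cos x + (3/2)cos 2x + 2sin 2x = f ✓

g(x) = (3/2)cos x - (1/2)sin x + (277/2482)cos 2x + (418/1241)sin 2x


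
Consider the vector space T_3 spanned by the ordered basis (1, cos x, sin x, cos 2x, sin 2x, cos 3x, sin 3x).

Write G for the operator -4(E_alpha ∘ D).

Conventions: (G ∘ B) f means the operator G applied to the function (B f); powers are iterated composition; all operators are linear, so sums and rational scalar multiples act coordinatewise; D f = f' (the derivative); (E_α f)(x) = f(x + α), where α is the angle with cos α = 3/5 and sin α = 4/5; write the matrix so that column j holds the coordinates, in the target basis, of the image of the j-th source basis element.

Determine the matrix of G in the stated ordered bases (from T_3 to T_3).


image of 1: 0
image of cos x: (16/5)cos x + (12/5)sin x
image of sin x: -(12/5)cos x + (16/5)sin x
image of cos 2x: (192/25)cos 2x - (56/25)sin 2x
image of sin 2x: (56/25)cos 2x + (192/25)sin 2x
image of cos 3x: (528/125)cos 3x - (1404/125)sin 3x
image of sin 3x: (1404/125)cos 3x + (528/125)sin 3x
each image's coordinates form column j of the matrix

the matrix is [[0, 0, 0, 0, 0, 0, 0]; [0, 16/5, -12/5, 0, 0, 0, 0]; [0, 12/5, 16/5, 0, 0, 0, 0]; [0, 0, 0, 192/25, 56/25, 0, 0]; [0, 0, 0, -56/25, 192/25, 0, 0]; [0, 0, 0, 0, 0, 528/125, 1404/125]; [0, 0, 0, 0, 0, -1404/125, 528/125]] (rows listed top to bottom)


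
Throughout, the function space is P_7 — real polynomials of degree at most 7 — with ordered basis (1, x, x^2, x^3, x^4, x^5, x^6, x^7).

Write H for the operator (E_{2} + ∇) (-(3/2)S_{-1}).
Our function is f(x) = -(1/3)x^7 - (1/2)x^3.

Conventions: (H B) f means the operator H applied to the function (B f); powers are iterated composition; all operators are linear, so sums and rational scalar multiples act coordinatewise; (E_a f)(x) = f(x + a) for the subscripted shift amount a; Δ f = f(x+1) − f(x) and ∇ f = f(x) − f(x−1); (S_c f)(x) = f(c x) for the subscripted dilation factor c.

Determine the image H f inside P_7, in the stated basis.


g(x) = -(1/2)x^7 - (21/2)x^6 - (63/2)x^5 - (315/2)x^4 - (1053/4)x^3 - (1413/4)x^2 - (909/4)x - 285/4

S_{-1} f = (1/3)x^7 + (1/2)x^3
(-(3/2)S_{-1}) f = -(1/2)x^7 - (3/4)x^3
E_{2} (-(3/2)S_{-1}) f = -(1/2)x^7 - 7x^6 - 42x^5 - 140x^4 - (1123/4)x^3 - (681/2)x^2 - 233x - 70
∇ (-(3/2)S_{-1}) f = -(7/2)x^6 + (21/2)x^5 - (35/2)x^4 + (35/2)x^3 - (51/4)x^2 + (23/4)x - 5/4
(E_{2} + ∇) (-(3/2)S_{-1}) f = -(1/2)x^7 - (21/2)x^6 - (63/2)x^5 - (315/2)x^4 - (1053/4)x^3 - (1413/4)x^2 - (909/4)x - 285/4


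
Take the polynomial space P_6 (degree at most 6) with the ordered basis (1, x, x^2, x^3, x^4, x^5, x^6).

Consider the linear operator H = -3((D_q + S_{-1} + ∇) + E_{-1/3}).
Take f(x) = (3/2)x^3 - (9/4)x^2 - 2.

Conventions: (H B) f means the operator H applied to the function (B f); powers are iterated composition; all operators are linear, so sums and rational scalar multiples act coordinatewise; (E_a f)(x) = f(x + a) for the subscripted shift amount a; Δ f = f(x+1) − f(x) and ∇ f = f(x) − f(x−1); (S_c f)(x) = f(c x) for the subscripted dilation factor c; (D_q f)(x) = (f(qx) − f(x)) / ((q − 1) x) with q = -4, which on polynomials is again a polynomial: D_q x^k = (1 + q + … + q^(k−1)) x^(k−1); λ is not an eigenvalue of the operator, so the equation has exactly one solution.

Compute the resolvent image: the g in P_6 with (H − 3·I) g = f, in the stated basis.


write g with unknown coordinates in the stated basis and equate coefficients in (H − 3·I) g = f
solving from the highest basis element down gives g = -(1/2)x^3 + (11/4)x^2 + (13/4)x - 197/324
check: H g = 6x^2 + (39/4)x - 413/108
so H g − 3·g = (3/2)x^3 - (9/4)x^2 - 2 = f ✓

g(x) = -(1/2)x^3 + (11/4)x^2 + (13/4)x - 197/324
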